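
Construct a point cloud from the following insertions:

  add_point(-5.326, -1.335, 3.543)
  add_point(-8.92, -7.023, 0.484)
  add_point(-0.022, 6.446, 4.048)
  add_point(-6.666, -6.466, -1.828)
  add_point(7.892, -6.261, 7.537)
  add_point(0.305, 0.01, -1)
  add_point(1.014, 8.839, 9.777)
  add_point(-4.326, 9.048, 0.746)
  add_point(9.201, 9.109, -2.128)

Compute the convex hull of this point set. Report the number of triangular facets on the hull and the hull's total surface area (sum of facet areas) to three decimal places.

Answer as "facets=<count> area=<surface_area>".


facets=8 area=732.855

Hull vertices (6/9): indices [1, 3, 4, 6, 7, 8].

Facet areas (half cross-product norm):
  f1: (p4, p6, p1) → 146.2368
  f2: (p4, p6, p8) → 114.3642
  f3: (p7, p6, p1) → 86.9174
  f4: (p7, p6, p8) → 68.7728
  f5: (p3, p4, p1) → 27.7950
  f6: (p3, p4, p8) → 153.8159
  f7: (p3, p7, p1) → 25.7415
  f8: (p3, p7, p8) → 109.2112
Σ area = 732.855

Euler characteristic 6−12+8 = 2 ✓


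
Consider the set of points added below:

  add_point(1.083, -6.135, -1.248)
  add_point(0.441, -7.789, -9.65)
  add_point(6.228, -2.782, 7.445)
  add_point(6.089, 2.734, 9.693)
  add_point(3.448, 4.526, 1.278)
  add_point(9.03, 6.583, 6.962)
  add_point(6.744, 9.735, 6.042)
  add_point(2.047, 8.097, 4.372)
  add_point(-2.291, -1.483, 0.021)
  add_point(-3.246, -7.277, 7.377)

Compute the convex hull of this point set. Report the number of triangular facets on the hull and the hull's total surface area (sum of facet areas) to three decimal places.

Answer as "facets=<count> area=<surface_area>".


facets=14 area=560.693

Points on the hull: [1, 2, 3, 4, 5, 6, 7, 8, 9] (9 of 10).

Facet areas (half cross-product norm):
  f1: (p1, p6, p5) → 46.8956
  f2: (p2, p1, p9) → 90.0202
  f3: (p2, p1, p5) → 87.4554
  f4: (p3, p6, p5) → 10.3952
  f5: (p3, p2, p9) → 28.9193
  f6: (p3, p2, p5) → 14.8504
  f7: (p7, p3, p9) → 59.4460
  f8: (p7, p3, p6) → 20.3533
  f9: (p8, p1, p9) → 52.6437
  f10: (p8, p7, p9) → 51.7469
  f11: (p8, p7, p1) → 50.0410
  f12: (p4, p1, p6) → 16.5453
  f13: (p4, p7, p6) → 12.7383
  f14: (p4, p7, p1) → 18.6427
Σ area = 560.693

Euler characteristic 9−21+14 = 2 ✓


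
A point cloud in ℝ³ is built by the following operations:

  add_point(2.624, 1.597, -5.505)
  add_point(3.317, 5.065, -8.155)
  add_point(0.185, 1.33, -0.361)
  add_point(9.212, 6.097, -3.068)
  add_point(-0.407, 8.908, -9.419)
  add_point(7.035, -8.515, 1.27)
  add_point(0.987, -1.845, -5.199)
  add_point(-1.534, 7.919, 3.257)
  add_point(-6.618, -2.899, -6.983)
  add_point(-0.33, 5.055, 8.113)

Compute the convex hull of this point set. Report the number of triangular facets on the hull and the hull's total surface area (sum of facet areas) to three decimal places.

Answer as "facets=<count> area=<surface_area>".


8 of the 10 inputs are extreme points: [1, 3, 4, 5, 6, 7, 8, 9].

Area of each hull facet:
  f1: (p9, p5, p8) → 129.5358
  f2: (p9, p5, p3) → 105.2840
  f3: (p7, p9, p8) → 43.6311
  f4: (p7, p9, p3) → 35.7762
  f5: (p1, p5, p3) → 60.3975
  f6: (p6, p5, p8) → 35.6576
  f7: (p6, p1, p8) → 29.4003
  f8: (p6, p1, p5) → 35.3448
  f9: (p4, p7, p8) → 82.9300
  f10: (p4, p1, p8) → 35.0689
  f11: (p4, p7, p3) → 66.4944
  f12: (p4, p1, p3) → 17.8121
Σ area = 677.333

Euler characteristic 8−18+12 = 2 ✓

facets=12 area=677.333


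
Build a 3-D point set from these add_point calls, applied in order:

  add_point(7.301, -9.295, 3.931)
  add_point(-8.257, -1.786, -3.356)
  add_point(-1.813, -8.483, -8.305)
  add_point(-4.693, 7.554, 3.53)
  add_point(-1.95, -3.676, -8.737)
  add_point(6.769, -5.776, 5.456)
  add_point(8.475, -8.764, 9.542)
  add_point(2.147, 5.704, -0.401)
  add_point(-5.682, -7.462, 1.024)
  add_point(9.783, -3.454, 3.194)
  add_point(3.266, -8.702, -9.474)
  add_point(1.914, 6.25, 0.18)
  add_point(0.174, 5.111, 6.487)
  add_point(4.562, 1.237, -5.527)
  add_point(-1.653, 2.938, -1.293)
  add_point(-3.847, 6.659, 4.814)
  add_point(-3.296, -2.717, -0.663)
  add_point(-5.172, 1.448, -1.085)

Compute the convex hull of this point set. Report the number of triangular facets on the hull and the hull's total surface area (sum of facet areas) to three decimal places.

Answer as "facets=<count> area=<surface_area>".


facets=22 area=862.617

Extreme-point indices: [0, 1, 2, 3, 4, 6, 8, 9, 10, 11, 12, 13, 15] — 13 of 18 on the boundary.

Area of each hull facet:
  f1: (p11, p13, p9) → 44.5960
  f2: (p8, p15, p6) → 120.4684
  f3: (p8, p3, p1) → 45.7282
  f4: (p8, p15, p3) → 12.7341
  f5: (p10, p13, p9) → 60.2347
  f6: (p12, p6, p9) → 55.3384
  f7: (p12, p15, p6) → 23.3890
  f8: (p12, p11, p9) → 41.8828
  f9: (p12, p15, p3) → 2.2094
  f10: (p12, p11, p3) → 19.5288
  f11: (p0, p6, p9) → 18.3672
  f12: (p0, p10, p9) → 44.7301
  f13: (p0, p8, p6) → 35.5068
  f14: (p4, p10, p13) → 31.7255
  f15: (p4, p3, p1) → 49.0304
  f16: (p4, p11, p3) → 51.5230
  f17: (p4, p11, p13) → 32.8338
  f18: (p2, p0, p8) → 67.0100
  f19: (p2, p0, p10) → 36.4612
  f20: (p2, p8, p1) → 36.5703
  f21: (p2, p4, p1) → 20.1711
  f22: (p2, p4, p10) → 12.5778
Σ area = 862.617

Check V−E+F: 13 − 33 + 22 = 2.


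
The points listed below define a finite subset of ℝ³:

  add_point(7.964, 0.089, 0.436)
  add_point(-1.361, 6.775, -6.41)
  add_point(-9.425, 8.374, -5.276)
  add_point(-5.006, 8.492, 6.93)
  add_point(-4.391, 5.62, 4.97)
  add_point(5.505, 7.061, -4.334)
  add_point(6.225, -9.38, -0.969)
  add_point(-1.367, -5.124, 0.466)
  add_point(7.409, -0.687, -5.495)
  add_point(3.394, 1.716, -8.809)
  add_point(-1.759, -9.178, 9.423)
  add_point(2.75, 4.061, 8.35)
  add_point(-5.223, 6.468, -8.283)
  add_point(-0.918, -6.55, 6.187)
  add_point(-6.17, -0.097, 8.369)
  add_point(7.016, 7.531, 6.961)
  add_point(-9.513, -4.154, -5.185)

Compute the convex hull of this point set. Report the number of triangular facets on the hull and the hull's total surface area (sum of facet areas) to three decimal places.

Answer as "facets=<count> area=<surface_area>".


facets=22 area=1145.366

Extreme-point indices: [0, 2, 3, 5, 6, 8, 9, 10, 11, 12, 14, 15, 16] — 13 of 17 on the boundary.

Triangle areas on the boundary:
  f1: (p6, p10, p16) → 104.1875
  f2: (p14, p10, p16) → 73.6792
  f3: (p11, p14, p3) → 36.5704
  f4: (p11, p14, p10) → 49.9420
  f5: (p2, p12, p16) → 32.4854
  f6: (p2, p14, p16) → 87.5865
  f7: (p2, p14, p3) → 56.7443
  f8: (p5, p2, p12) → 27.1376
  f9: (p15, p11, p10) → 21.7090
  f10: (p15, p11, p3) → 24.4125
  f11: (p15, p6, p0) → 28.6175
  f12: (p15, p6, p10) → 115.8810
  f13: (p15, p2, p3) → 73.5907
  f14: (p15, p5, p2) → 84.0741
  f15: (p9, p5, p12) → 35.5682
  f16: (p9, p12, p16) → 58.1697
  f17: (p9, p6, p16) → 97.4703
  f18: (p8, p9, p5) → 20.2158
  f19: (p8, p15, p0) → 20.2237
  f20: (p8, p15, p5) → 45.4513
  f21: (p8, p6, p0) → 28.0130
  f22: (p8, p9, p6) → 23.6362
Σ area = 1145.366

Euler: V−E+F = 13−33+22 = 2.


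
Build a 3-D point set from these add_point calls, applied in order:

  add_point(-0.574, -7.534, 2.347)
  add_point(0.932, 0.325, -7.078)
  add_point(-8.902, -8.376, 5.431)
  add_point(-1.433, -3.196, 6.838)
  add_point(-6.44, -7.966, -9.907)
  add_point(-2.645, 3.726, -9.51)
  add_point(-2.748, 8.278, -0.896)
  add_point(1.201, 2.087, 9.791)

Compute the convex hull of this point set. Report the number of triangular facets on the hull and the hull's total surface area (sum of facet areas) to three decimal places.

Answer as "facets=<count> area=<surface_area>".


facets=12 area=669.800

Points on the hull: [0, 1, 2, 3, 4, 5, 6, 7] (8 of 8).

Facet areas (half cross-product norm):
  f1: (p6, p7, p2) → 97.8427
  f2: (p4, p6, p2) → 133.8121
  f3: (p1, p6, p7) → 69.5196
  f4: (p0, p4, p2) → 60.3565
  f5: (p0, p1, p7) → 75.8876
  f6: (p0, p1, p4) → 66.2926
  f7: (p5, p4, p6) → 52.9045
  f8: (p5, p1, p6) → 26.6843
  f9: (p5, p1, p4) → 31.3983
  f10: (p3, p7, p2) → 16.3168
  f11: (p3, p0, p2) → 26.7399
  f12: (p3, p0, p7) → 12.0457
Σ area = 669.800

Euler characteristic 8−18+12 = 2 ✓


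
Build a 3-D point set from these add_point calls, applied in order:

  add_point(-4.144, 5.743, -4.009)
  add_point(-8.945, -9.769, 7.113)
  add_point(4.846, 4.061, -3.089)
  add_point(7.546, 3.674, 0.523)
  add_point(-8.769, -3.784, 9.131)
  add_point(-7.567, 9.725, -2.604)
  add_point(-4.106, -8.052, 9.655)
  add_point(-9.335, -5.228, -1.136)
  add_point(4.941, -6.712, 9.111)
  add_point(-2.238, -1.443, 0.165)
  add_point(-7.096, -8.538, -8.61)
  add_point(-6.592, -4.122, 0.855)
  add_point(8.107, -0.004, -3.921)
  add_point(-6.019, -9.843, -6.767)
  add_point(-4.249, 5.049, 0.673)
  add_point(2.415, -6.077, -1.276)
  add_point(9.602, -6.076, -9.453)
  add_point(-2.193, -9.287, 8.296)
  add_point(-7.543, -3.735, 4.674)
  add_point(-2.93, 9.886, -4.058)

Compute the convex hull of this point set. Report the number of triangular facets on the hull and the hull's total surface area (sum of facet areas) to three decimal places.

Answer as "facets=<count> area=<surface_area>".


facets=24 area=1187.377

Extreme-point indices: [1, 2, 3, 4, 5, 6, 7, 8, 10, 12, 13, 16, 17, 19] — 14 of 20 on the boundary.

Area of each hull facet:
  f1: (p10, p19, p16) → 154.4974
  f2: (p2, p19, p16) → 43.9848
  f3: (p2, p3, p19) → 17.5894
  f4: (p5, p10, p7) → 61.7358
  f5: (p5, p10, p19) → 46.5829
  f6: (p5, p4, p7) → 78.4535
  f7: (p5, p3, p19) → 24.1294
  f8: (p5, p4, p3) → 139.9401
  f9: (p13, p10, p16) → 20.0812
  f10: (p8, p4, p6) → 22.7381
  f11: (p8, p4, p3) → 96.1762
  f12: (p8, p3, p16) → 96.6344
  f13: (p12, p3, p16) → 3.9040
  f14: (p12, p2, p16) → 13.9144
  f15: (p12, p2, p3) → 11.3600
  f16: (p17, p8, p6) → 8.9661
  f17: (p17, p13, p16) → 126.2256
  f18: (p17, p8, p16) → 72.3712
  f19: (p1, p17, p6) → 7.3699
  f20: (p1, p17, p13) → 48.7110
  f21: (p1, p4, p6) → 16.1726
  f22: (p1, p4, p7) → 29.3108
  f23: (p1, p10, p7) → 32.7371
  f24: (p1, p13, p10) → 13.7913
Σ area = 1187.377

Euler characteristic 14−36+24 = 2 ✓


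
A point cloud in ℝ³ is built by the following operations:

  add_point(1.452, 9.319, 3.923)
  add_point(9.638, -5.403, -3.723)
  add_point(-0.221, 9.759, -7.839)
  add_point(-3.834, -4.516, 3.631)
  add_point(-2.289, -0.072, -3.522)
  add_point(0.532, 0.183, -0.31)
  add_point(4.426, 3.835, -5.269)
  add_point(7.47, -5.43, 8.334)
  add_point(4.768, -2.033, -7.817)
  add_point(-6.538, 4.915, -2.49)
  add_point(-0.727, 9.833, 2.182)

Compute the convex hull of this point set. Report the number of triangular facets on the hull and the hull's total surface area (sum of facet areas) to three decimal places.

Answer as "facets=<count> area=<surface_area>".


facets=16 area=712.654

Hull vertices (10/11): indices [0, 1, 2, 3, 4, 6, 7, 8, 9, 10].

Area of each hull facet:
  f1: (p0, p7, p1) → 99.1938
  f2: (p8, p2, p9) → 60.0371
  f3: (p8, p2, p1) → 33.1126
  f4: (p10, p2, p9) → 38.9721
  f5: (p10, p0, p2) → 11.6612
  f6: (p6, p2, p1) → 9.9564
  f7: (p6, p0, p1) → 53.5738
  f8: (p6, p0, p2) → 42.7100
  f9: (p3, p7, p1) → 73.4553
  f10: (p3, p8, p1) → 51.8899
  f11: (p3, p0, p7) → 87.6439
  f12: (p3, p10, p9) → 51.6341
  f13: (p3, p10, p0) → 20.8616
  f14: (p4, p8, p9) → 17.4496
  f15: (p4, p3, p9) → 28.0935
  f16: (p4, p3, p8) → 32.4094
Σ area = 712.654

Euler: V−E+F = 10−24+16 = 2.


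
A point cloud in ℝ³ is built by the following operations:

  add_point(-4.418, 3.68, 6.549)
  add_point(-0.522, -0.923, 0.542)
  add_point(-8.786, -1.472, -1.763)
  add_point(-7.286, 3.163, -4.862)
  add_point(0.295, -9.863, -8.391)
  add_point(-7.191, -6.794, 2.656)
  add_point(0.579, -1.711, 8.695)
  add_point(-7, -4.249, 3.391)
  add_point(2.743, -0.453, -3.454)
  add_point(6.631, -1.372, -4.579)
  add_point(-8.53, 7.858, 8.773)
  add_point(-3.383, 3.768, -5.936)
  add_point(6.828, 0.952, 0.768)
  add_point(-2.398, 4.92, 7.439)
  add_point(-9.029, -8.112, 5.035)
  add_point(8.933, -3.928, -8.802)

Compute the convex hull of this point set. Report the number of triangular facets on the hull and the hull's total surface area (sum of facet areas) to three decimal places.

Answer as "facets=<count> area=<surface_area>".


facets=16 area=898.467

Extreme-point indices: [2, 3, 4, 6, 10, 11, 12, 13, 14, 15] — 10 of 16 on the boundary.

Per-facet area ½‖(b−a)×(c−a)‖:
  f1: (p6, p10, p14) → 78.9424
  f2: (p6, p4, p14) → 98.4727
  f3: (p6, p4, p15) → 96.8436
  f4: (p12, p6, p15) → 42.6612
  f5: (p2, p4, p14) → 66.5433
  f6: (p2, p3, p4) → 40.4304
  f7: (p2, p10, p14) → 66.7274
  f8: (p2, p3, p10) → 40.2625
  f9: (p13, p6, p10) → 18.1106
  f10: (p13, p12, p10) → 16.0489
  f11: (p13, p12, p6) → 38.2373
  f12: (p11, p3, p10) → 28.4266
  f13: (p11, p12, p10) → 99.4941
  f14: (p11, p12, p15) → 67.0699
  f15: (p11, p4, p15) → 71.1962
  f16: (p11, p3, p4) → 28.9995
Σ area = 898.467

Check V−E+F: 10 − 24 + 16 = 2.


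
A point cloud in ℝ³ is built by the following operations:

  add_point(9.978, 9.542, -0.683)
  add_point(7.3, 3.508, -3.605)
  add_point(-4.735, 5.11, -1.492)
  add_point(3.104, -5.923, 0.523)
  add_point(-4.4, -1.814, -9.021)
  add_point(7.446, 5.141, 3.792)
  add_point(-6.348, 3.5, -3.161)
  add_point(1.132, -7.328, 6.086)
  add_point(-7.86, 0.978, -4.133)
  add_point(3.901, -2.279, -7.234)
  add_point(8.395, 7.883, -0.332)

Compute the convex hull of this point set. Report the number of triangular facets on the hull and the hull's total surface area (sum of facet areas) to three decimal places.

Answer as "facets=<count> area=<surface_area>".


facets=16 area=589.983

Hull vertices (10/11): indices [0, 1, 2, 3, 4, 5, 6, 7, 8, 9].

Per-facet area ½‖(b−a)×(c−a)‖:
  f1: (p4, p7, p8) → 52.6367
  f2: (p9, p4, p0) → 56.2795
  f3: (p2, p7, p8) → 45.1848
  f4: (p1, p9, p0) → 3.5371
  f5: (p3, p4, p7) → 32.0357
  f6: (p3, p9, p4) → 36.3236
  f7: (p3, p1, p9) → 32.7632
  f8: (p3, p1, p0) → 28.7066
  f9: (p5, p2, p0) → 44.7818
  f10: (p5, p2, p7) → 88.2021
  f11: (p5, p3, p0) → 35.1070
  f12: (p5, p3, p7) → 37.2768
  f13: (p6, p4, p0) → 71.2420
  f14: (p6, p2, p0) → 14.5885
  f15: (p6, p4, p8) → 9.6916
  f16: (p6, p2, p8) → 1.6259
Σ area = 589.983

Check V−E+F: 10 − 24 + 16 = 2.


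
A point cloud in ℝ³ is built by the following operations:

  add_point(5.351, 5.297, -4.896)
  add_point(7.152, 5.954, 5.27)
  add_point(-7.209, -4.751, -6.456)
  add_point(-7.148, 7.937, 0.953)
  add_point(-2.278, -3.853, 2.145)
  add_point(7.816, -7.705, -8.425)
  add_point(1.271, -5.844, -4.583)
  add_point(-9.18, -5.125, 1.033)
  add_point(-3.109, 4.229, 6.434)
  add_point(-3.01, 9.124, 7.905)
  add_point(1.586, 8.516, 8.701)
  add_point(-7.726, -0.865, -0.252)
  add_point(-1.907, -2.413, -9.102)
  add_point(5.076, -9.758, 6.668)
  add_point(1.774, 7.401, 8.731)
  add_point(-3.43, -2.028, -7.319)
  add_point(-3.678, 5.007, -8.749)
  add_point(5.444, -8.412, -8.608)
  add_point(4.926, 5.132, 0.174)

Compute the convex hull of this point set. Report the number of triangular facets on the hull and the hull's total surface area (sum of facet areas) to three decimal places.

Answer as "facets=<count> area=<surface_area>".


facets=22 area=1098.047

Extreme-point indices: [0, 1, 2, 3, 5, 7, 9, 10, 12, 13, 14, 16, 17] — 13 of 19 on the boundary.

Facet areas (half cross-product norm):
  f1: (p13, p9, p7) → 132.5343
  f2: (p1, p13, p5) → 119.5240
  f3: (p3, p9, p7) → 52.7701
  f4: (p3, p2, p7) → 51.0250
  f5: (p3, p2, p16) → 56.8462
  f6: (p14, p13, p9) → 39.7172
  f7: (p14, p1, p13) → 52.0531
  f8: (p0, p3, p9) → 57.3066
  f9: (p0, p3, p16) → 52.4899
  f10: (p0, p16, p5) → 67.2102
  f11: (p0, p1, p5) → 67.9656
  f12: (p12, p16, p5) → 31.6596
  f13: (p12, p2, p16) → 24.0682
  f14: (p10, p14, p9) → 2.5426
  f15: (p10, p14, p1) → 3.4877
  f16: (p10, p0, p9) → 33.7729
  f17: (p10, p0, p1) → 33.8144
  f18: (p17, p12, p5) → 9.7407
  f19: (p17, p12, p2) → 27.8570
  f20: (p17, p13, p5) → 19.0293
  f21: (p17, p13, p7) → 114.8506
  f22: (p17, p2, p7) → 47.7821
Σ area = 1098.047

Euler characteristic 13−33+22 = 2 ✓


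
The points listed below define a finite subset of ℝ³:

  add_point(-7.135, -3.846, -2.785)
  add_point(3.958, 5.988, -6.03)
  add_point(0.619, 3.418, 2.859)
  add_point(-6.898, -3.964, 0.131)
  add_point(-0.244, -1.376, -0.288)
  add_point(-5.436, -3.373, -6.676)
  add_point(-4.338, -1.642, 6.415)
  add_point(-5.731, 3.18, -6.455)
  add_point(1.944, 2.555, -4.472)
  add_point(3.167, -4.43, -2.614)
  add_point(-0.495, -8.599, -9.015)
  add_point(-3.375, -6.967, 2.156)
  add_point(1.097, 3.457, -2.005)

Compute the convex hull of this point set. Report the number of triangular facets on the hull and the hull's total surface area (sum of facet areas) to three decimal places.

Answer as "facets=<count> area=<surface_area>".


facets=16 area=497.642

10 of the 13 inputs are extreme points: [0, 1, 2, 3, 5, 6, 7, 9, 10, 11].

Per-facet area ½‖(b−a)×(c−a)‖:
  f1: (p7, p10, p1) → 65.8262
  f2: (p11, p10, p0) → 35.4018
  f3: (p5, p10, p0) → 14.3013
  f4: (p5, p7, p0) → 13.9924
  f5: (p5, p7, p10) → 16.9700
  f6: (p2, p7, p1) → 46.3244
  f7: (p2, p7, p6) → 44.6827
  f8: (p3, p11, p0) → 6.4913
  f9: (p3, p11, p6) → 16.5449
  f10: (p3, p7, p0) → 10.3705
  f11: (p3, p7, p6) → 33.3554
  f12: (p9, p11, p6) → 28.4693
  f13: (p9, p2, p6) → 39.0535
  f14: (p9, p11, p10) → 35.8819
  f15: (p9, p10, p1) → 44.9241
  f16: (p9, p2, p1) → 45.0521
Σ area = 497.642

Check V−E+F: 10 − 24 + 16 = 2.


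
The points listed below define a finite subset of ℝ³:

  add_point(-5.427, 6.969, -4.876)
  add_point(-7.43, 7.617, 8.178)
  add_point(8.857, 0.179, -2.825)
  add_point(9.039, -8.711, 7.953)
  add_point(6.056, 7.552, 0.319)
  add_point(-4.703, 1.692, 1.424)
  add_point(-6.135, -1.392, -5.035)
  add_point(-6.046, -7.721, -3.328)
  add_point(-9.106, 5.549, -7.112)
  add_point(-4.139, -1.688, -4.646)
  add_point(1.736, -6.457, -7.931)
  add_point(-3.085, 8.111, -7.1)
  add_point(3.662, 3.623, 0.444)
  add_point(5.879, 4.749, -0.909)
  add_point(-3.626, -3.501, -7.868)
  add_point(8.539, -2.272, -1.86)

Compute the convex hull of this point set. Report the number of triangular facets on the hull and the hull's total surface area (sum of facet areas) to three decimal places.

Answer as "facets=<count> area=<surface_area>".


Hull vertices (10/16): indices [1, 2, 3, 4, 7, 8, 10, 11, 14, 15].

Area of each hull facet:
  f1: (p1, p11, p8) → 50.1764
  f2: (p4, p1, p3) → 141.8239
  f3: (p4, p1, p11) → 86.0505
  f4: (p7, p1, p3) → 175.1438
  f5: (p7, p10, p3) → 79.8914
  f6: (p7, p1, p8) → 108.2317
  f7: (p14, p7, p8) → 33.6124
  f8: (p14, p7, p10) → 20.3681
  f9: (p14, p11, p8) → 34.3548
  f10: (p14, p10, p11) → 32.0080
  f11: (p2, p4, p11) → 49.9335
  f12: (p2, p10, p11) → 77.6180
  f13: (p2, p4, p3) → 57.0955
  f14: (p15, p10, p3) → 56.1081
  f15: (p15, p2, p3) → 9.2451
  f16: (p15, p2, p10) → 12.8987
Σ area = 1024.560

Euler characteristic 10−24+16 = 2 ✓

facets=16 area=1024.560


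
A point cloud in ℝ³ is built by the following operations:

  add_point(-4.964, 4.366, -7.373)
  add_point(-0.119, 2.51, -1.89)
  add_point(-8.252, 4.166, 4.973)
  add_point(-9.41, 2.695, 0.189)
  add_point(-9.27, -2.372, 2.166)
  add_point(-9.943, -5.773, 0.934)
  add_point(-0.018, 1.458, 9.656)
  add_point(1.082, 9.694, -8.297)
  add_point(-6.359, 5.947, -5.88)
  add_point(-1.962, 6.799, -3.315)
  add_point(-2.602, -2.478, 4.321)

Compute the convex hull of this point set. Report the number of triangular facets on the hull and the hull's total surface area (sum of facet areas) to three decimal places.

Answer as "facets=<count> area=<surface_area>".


Points on the hull: [0, 1, 2, 3, 5, 6, 7, 8, 10] (9 of 11).

Facet areas (half cross-product norm):
  f1: (p2, p6, p5) → 53.4184
  f2: (p2, p6, p7) → 84.4312
  f3: (p1, p6, p7) → 38.8008
  f4: (p1, p0, p5) → 48.9465
  f5: (p1, p0, p7) → 29.7640
  f6: (p3, p2, p5) → 21.3551
  f7: (p10, p6, p5) → 18.4275
  f8: (p10, p1, p5) → 35.7800
  f9: (p10, p1, p6) → 29.4739
  f10: (p8, p0, p5) → 18.0360
  f11: (p8, p3, p5) → 27.2941
  f12: (p8, p0, p7) → 10.4550
  f13: (p8, p2, p7) → 42.3195
  f14: (p8, p3, p2) → 16.3373
Σ area = 474.839

Check V−E+F: 9 − 21 + 14 = 2.

facets=14 area=474.839


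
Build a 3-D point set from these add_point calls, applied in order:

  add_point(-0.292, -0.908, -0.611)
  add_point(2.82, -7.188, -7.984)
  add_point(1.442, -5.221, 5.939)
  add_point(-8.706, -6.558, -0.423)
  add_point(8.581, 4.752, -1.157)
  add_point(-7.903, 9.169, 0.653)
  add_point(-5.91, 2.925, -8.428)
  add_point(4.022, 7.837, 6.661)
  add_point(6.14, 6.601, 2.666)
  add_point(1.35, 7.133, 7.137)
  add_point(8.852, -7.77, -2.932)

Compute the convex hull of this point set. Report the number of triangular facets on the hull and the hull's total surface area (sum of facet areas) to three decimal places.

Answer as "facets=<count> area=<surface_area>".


facets=16 area=892.278

Hull vertices (10/11): indices [1, 2, 3, 4, 5, 6, 7, 8, 9, 10].

Per-facet area ½‖(b−a)×(c−a)‖:
  f1: (p6, p5, p3) → 70.5934
  f2: (p9, p5, p3) → 90.1775
  f3: (p1, p10, p3) → 52.0772
  f4: (p1, p6, p3) → 76.2944
  f5: (p2, p10, p3) → 70.9104
  f6: (p2, p9, p3) → 73.8895
  f7: (p4, p1, p10) → 49.9023
  f8: (p4, p1, p6) → 93.7896
  f9: (p4, p6, p5) → 88.0761
  f10: (p7, p2, p10) → 78.2161
  f11: (p7, p4, p10) → 54.1793
  f12: (p7, p2, p9) → 16.9493
  f13: (p7, p9, p5) → 12.5301
  f14: (p8, p4, p5) → 31.6436
  f15: (p8, p7, p5) → 31.4186
  f16: (p8, p7, p4) → 1.6302
Σ area = 892.278

Check V−E+F: 10 − 24 + 16 = 2.


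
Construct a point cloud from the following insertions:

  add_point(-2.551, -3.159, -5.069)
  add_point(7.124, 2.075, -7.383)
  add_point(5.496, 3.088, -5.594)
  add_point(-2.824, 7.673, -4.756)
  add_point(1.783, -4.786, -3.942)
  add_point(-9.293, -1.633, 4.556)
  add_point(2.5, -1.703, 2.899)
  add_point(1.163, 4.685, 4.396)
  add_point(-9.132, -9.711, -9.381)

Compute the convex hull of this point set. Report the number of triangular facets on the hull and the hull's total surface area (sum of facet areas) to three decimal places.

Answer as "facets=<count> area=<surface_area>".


facets=12 area=643.368

Hull vertices (8/9): indices [1, 2, 3, 4, 5, 6, 7, 8].

Triangle areas on the boundary:
  f1: (p3, p8, p5) → 114.8284
  f2: (p3, p8, p1) → 109.1728
  f3: (p6, p8, p5) → 95.0701
  f4: (p4, p8, p1) → 49.3497
  f5: (p4, p6, p1) → 35.2353
  f6: (p4, p6, p8) → 39.3763
  f7: (p7, p3, p5) → 62.7549
  f8: (p7, p6, p5) → 38.7597
  f9: (p7, p6, p1) → 39.7869
  f10: (p2, p3, p1) → 7.7104
  f11: (p2, p7, p1) → 5.6658
  f12: (p2, p7, p3) → 45.6577
Σ area = 643.368

Euler characteristic 8−18+12 = 2 ✓


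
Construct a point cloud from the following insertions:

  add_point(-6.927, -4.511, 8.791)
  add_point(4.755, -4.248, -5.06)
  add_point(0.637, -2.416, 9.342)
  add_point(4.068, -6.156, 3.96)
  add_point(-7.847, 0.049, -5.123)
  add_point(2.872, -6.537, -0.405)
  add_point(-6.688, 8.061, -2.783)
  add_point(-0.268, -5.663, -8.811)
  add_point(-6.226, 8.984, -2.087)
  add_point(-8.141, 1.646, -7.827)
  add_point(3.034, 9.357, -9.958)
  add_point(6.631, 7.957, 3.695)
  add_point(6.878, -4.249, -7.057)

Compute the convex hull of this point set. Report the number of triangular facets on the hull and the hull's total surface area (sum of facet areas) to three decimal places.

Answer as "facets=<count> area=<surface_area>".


Points on the hull: [0, 2, 3, 4, 5, 6, 7, 8, 9, 10, 11, 12] (12 of 13).

Facet areas (half cross-product norm):
  f1: (p7, p10, p9) → 72.1872
  f2: (p7, p10, p12) → 53.6603
  f3: (p6, p10, p9) → 49.8928
  f4: (p6, p8, p10) → 7.5562
  f5: (p11, p8, p10) → 77.7558
  f6: (p11, p10, p12) → 95.7611
  f7: (p4, p7, p9) → 16.0425
  f8: (p3, p11, p12) → 80.5959
  f9: (p3, p11, p2) → 48.6101
  f10: (p5, p7, p12) → 28.5974
  f11: (p5, p3, p12) → 14.1911
  f12: (p0, p3, p2) → 28.0994
  f13: (p0, p5, p3) → 27.1926
  f14: (p0, p4, p7) → 74.1267
  f15: (p0, p5, p7) → 57.0282
  f16: (p0, p6, p8) → 10.4793
  f17: (p0, p6, p9) → 69.9200
  f18: (p0, p4, p9) → 5.0102
  f19: (p0, p11, p2) → 41.1361
  f20: (p0, p11, p8) → 117.8290
Σ area = 975.672

Euler characteristic 12−30+20 = 2 ✓

facets=20 area=975.672


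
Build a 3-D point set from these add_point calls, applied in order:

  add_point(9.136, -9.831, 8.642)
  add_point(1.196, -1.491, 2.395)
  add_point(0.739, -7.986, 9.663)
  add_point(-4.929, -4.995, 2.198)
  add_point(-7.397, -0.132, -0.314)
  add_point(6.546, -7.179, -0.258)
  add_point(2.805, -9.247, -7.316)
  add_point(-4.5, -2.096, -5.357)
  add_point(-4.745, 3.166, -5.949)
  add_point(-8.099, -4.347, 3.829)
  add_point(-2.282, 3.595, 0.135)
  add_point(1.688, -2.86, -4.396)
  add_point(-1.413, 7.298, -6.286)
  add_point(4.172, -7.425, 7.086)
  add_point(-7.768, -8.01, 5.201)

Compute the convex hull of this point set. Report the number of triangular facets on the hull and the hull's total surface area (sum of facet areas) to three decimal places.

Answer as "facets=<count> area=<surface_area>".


facets=18 area=725.016

Hull vertices (11/15): indices [0, 2, 4, 5, 6, 7, 8, 9, 10, 12, 14].

Facet areas (half cross-product norm):
  f1: (p14, p6, p0) → 124.7228
  f2: (p10, p12, p0) → 55.7157
  f3: (p7, p14, p6) → 65.2257
  f4: (p5, p12, p0) → 63.3547
  f5: (p5, p6, p0) → 21.4298
  f6: (p5, p6, p12) → 69.3916
  f7: (p2, p10, p9) → 58.8681
  f8: (p2, p10, p0) → 63.5854
  f9: (p2, p14, p9) → 18.3280
  f10: (p2, p14, p0) → 24.7497
  f11: (p4, p10, p9) → 16.7469
  f12: (p4, p10, p12) → 22.3946
  f13: (p4, p14, p9) → 5.2299
  f14: (p4, p7, p14) → 28.7662
  f15: (p8, p6, p12) → 36.6237
  f16: (p8, p7, p6) → 19.8776
  f17: (p8, p4, p12) → 14.2424
  f18: (p8, p4, p7) → 15.7629
Σ area = 725.016

Euler characteristic 11−27+18 = 2 ✓


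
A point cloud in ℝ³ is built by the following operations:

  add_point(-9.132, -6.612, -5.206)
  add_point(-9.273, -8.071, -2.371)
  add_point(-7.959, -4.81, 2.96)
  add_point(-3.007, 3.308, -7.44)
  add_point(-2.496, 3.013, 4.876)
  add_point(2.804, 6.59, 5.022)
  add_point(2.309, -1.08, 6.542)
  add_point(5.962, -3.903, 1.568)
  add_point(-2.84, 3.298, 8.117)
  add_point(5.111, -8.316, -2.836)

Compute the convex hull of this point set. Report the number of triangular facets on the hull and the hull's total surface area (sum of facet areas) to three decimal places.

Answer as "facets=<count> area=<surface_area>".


Hull vertices (9/10): indices [0, 1, 2, 3, 5, 6, 7, 8, 9].

Triangle areas on the boundary:
  f1: (p3, p5, p7) → 75.6369
  f2: (p9, p3, p7) → 45.3239
  f3: (p8, p3, p5) → 51.0406
  f4: (p0, p9, p1) → 22.9200
  f5: (p0, p9, p3) → 79.9319
  f6: (p6, p5, p7) → 25.8657
  f7: (p6, p8, p5) → 23.1095
  f8: (p6, p9, p7) → 14.5484
  f9: (p2, p8, p3) → 74.3822
  f10: (p2, p0, p3) → 50.0039
  f11: (p2, p0, p1) → 8.8310
  f12: (p2, p6, p8) → 36.7792
  f13: (p2, p9, p1) → 45.2897
  f14: (p2, p6, p9) → 68.1375
Σ area = 621.800

Check V−E+F: 9 − 21 + 14 = 2.

facets=14 area=621.800


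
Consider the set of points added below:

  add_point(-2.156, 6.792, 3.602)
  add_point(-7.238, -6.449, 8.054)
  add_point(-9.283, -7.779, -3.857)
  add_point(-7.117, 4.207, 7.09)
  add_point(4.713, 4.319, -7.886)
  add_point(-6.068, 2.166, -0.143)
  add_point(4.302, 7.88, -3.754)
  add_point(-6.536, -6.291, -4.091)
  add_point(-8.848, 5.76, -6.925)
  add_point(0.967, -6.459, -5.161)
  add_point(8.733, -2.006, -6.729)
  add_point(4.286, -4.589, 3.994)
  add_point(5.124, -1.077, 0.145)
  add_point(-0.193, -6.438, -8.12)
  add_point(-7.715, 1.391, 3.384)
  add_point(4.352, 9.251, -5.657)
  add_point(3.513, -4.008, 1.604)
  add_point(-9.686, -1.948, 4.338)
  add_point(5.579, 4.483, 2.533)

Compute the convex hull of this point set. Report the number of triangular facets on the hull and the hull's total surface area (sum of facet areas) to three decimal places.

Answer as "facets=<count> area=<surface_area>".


facets=22 area=995.008

Hull vertices (13/19): indices [0, 1, 2, 3, 4, 8, 9, 10, 11, 13, 15, 17, 18].

Area of each hull facet:
  f1: (p8, p2, p17) → 64.5551
  f2: (p18, p15, p10) → 52.2065
  f3: (p3, p8, p17) → 48.4439
  f4: (p11, p18, p10) → 50.4152
  f5: (p11, p9, p10) → 43.9650
  f6: (p11, p3, p18) → 61.2781
  f7: (p4, p15, p10) → 14.0352
  f8: (p4, p8, p15) → 36.3977
  f9: (p13, p8, p2) → 68.1063
  f10: (p13, p9, p2) → 16.0626
  f11: (p13, p4, p8) → 76.7373
  f12: (p13, p9, p10) → 14.2838
  f13: (p13, p4, p10) → 37.8580
  f14: (p0, p18, p15) → 38.4600
  f15: (p0, p3, p18) → 19.8493
  f16: (p0, p8, p15) → 67.7746
  f17: (p0, p3, p8) → 41.2551
  f18: (p1, p3, p17) → 22.1374
  f19: (p1, p11, p3) → 64.9174
  f20: (p1, p2, p17) → 31.8142
  f21: (p1, p9, p2) → 63.2217
  f22: (p1, p11, p9) → 61.2336
Σ area = 995.008

Check V−E+F: 13 − 33 + 22 = 2.


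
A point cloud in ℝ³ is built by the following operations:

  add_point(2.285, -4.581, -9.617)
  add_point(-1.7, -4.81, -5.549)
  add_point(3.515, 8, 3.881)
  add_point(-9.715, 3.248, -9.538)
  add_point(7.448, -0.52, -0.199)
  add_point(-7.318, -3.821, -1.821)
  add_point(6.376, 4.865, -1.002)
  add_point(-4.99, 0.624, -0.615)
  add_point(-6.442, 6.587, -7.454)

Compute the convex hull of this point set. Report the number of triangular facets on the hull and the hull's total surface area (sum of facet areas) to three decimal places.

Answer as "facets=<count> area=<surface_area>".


facets=14 area=548.066

9 of the 9 inputs are extreme points: [0, 1, 2, 3, 4, 5, 6, 7, 8].

Area of each hull facet:
  f1: (p5, p2, p4) → 76.9763
  f2: (p5, p1, p4) → 36.5030
  f3: (p6, p2, p4) → 16.0622
  f4: (p7, p5, p3) → 26.4407
  f5: (p7, p5, p2) → 11.7127
  f6: (p8, p6, p2) → 46.4546
  f7: (p8, p7, p3) → 23.5150
  f8: (p8, p7, p2) → 55.6949
  f9: (p0, p1, p4) → 31.6230
  f10: (p0, p6, p4) → 31.5552
  f11: (p0, p5, p3) → 64.6001
  f12: (p0, p5, p1) → 5.3638
  f13: (p0, p8, p3) → 36.0955
  f14: (p0, p8, p6) → 85.4689
Σ area = 548.066

Euler: V−E+F = 9−21+14 = 2.


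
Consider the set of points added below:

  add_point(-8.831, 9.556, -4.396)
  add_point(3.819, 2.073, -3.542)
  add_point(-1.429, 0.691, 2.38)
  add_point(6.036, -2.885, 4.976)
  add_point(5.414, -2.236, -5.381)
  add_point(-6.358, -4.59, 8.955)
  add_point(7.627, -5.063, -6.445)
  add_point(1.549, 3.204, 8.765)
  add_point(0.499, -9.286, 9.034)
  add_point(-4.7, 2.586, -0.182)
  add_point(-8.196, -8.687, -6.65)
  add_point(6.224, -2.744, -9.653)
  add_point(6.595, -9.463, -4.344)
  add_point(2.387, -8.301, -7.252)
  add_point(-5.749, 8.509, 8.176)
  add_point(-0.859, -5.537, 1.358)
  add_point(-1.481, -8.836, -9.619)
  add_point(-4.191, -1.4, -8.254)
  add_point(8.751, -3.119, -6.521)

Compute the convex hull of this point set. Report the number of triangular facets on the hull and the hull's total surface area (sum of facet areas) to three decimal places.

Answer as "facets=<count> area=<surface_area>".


Extreme-point indices: [0, 1, 3, 5, 6, 7, 8, 10, 11, 12, 14, 16, 17, 18] — 14 of 19 on the boundary.

Facet areas (half cross-product norm):
  f1: (p1, p7, p18) → 40.6550
  f2: (p3, p7, p18) → 40.9962
  f3: (p3, p7, p8) → 39.6966
  f4: (p3, p12, p18) → 38.9391
  f5: (p3, p12, p8) → 53.5971
  f6: (p11, p16, p12) → 37.4996
  f7: (p11, p17, p16) → 37.5136
  f8: (p11, p17, p0) → 56.7317
  f9: (p11, p1, p0) → 51.5404
  f10: (p11, p1, p18) → 15.4668
  f11: (p10, p17, p0) → 45.2416
  f12: (p10, p17, p16) → 27.0779
  f13: (p10, p12, p8) → 106.1082
  f14: (p10, p16, p12) → 29.7671
  f15: (p14, p1, p0) → 91.1612
  f16: (p14, p1, p7) → 56.2880
  f17: (p6, p12, p18) → 2.6417
  f18: (p6, p11, p18) → 4.4429
  f19: (p6, p11, p12) → 7.0353
  f20: (p5, p10, p8) → 67.4259
  f21: (p5, p7, p8) → 45.2978
  f22: (p5, p14, p7) → 49.5383
  f23: (p5, p10, p0) → 139.0811
  f24: (p5, p14, p0) → 84.6088
Σ area = 1168.352

Check V−E+F: 14 − 36 + 24 = 2.

facets=24 area=1168.352


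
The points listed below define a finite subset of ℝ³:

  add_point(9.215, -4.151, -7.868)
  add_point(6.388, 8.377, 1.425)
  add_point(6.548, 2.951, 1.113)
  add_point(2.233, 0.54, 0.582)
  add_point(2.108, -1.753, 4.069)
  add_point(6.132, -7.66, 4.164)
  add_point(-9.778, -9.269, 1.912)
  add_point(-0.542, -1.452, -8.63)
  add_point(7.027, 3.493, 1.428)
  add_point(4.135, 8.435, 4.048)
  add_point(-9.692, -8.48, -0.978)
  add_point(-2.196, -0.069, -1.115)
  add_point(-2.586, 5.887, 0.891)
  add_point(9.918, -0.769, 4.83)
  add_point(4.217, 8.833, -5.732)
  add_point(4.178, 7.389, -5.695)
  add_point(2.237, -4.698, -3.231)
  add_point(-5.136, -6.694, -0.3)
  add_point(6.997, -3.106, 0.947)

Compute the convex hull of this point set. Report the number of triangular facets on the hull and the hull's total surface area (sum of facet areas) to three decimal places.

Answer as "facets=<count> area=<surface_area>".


facets=18 area=866.390

Extreme-point indices: [0, 1, 4, 5, 6, 7, 9, 10, 12, 13, 14] — 11 of 19 on the boundary.

Per-facet area ½‖(b−a)×(c−a)‖:
  f1: (p0, p7, p14) → 58.4508
  f2: (p4, p9, p6) → 54.1237
  f3: (p4, p9, p13) → 38.9905
  f4: (p12, p9, p6) → 50.9852
  f5: (p12, p9, p14) → 35.5175
  f6: (p12, p7, p14) → 53.9240
  f7: (p1, p9, p13) → 17.9436
  f8: (p1, p9, p14) → 10.9486
  f9: (p1, p0, p13) → 67.8834
  f10: (p1, p0, p14) → 52.7290
  f11: (p5, p0, p6) → 103.2983
  f12: (p5, p0, p13) → 48.9827
  f13: (p5, p4, p6) → 50.8165
  f14: (p5, p4, p13) → 25.1783
  f15: (p10, p0, p6) → 28.2085
  f16: (p10, p0, p7) → 62.4437
  f17: (p10, p12, p6) → 23.9587
  f18: (p10, p12, p7) → 82.0069
Σ area = 866.390

Check V−E+F: 11 − 27 + 18 = 2.


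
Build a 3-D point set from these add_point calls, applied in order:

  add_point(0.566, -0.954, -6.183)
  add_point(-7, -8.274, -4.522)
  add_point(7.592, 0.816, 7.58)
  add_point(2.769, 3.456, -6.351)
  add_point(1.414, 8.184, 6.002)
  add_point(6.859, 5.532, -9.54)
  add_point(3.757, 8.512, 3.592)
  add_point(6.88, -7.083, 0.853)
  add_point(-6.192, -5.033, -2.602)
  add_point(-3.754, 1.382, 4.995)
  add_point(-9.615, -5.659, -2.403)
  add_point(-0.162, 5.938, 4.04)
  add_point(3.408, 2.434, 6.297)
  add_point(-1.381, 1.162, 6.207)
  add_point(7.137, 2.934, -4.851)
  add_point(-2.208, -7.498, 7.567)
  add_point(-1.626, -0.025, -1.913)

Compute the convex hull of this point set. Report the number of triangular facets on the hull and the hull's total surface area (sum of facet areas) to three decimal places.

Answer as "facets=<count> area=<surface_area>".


facets=22 area=823.416

Hull vertices (13/17): indices [1, 2, 3, 4, 5, 6, 7, 9, 10, 11, 13, 14, 15].

Per-facet area ½‖(b−a)×(c−a)‖:
  f1: (p5, p6, p2) → 64.8989
  f2: (p3, p5, p10) → 16.6922
  f3: (p1, p5, p10) → 42.7006
  f4: (p1, p7, p5) → 120.2848
  f5: (p14, p5, p2) → 11.2057
  f6: (p14, p7, p2) → 56.3524
  f7: (p14, p7, p5) → 16.2279
  f8: (p15, p9, p10) → 52.4324
  f9: (p15, p7, p2) → 56.0630
  f10: (p15, p1, p10) → 26.7142
  f11: (p15, p1, p7) → 71.2480
  f12: (p4, p6, p2) → 15.9274
  f13: (p4, p15, p2) → 62.6118
  f14: (p4, p9, p10) → 27.0476
  f15: (p4, p5, p6) → 13.5880
  f16: (p13, p15, p9) → 11.7440
  f17: (p13, p4, p9) → 9.8133
  f18: (p13, p4, p15) → 10.1501
  f19: (p11, p3, p10) → 83.5744
  f20: (p11, p4, p10) → 6.0779
  f21: (p11, p3, p5) → 23.6228
  f22: (p11, p4, p5) → 24.4389
Σ area = 823.416

Euler characteristic 13−33+22 = 2 ✓


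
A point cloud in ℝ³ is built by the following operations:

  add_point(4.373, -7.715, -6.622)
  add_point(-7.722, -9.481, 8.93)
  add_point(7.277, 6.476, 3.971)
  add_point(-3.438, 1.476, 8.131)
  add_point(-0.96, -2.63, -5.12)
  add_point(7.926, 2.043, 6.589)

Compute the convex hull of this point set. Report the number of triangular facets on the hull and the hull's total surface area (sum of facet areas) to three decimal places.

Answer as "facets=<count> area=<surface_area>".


Hull vertices (6/6): indices [0, 1, 2, 3, 4, 5].

Facet areas (half cross-product norm):
  f1: (p0, p5, p1) → 149.4881
  f2: (p2, p0, p5) → 43.4823
  f3: (p4, p0, p1) → 63.0590
  f4: (p4, p2, p0) → 56.8848
  f5: (p3, p5, p1) → 61.6067
  f6: (p3, p2, p5) → 29.7881
  f7: (p3, p4, p1) → 82.2304
  f8: (p3, p4, p2) → 82.8595
Σ area = 569.399

Euler characteristic 6−12+8 = 2 ✓

facets=8 area=569.399


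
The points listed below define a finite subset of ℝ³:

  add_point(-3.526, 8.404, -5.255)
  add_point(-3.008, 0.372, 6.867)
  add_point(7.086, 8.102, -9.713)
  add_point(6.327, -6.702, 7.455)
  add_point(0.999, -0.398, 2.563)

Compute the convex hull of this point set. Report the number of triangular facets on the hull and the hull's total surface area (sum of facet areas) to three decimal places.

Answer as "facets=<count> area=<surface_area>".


facets=6 area=405.639

5 of the 5 inputs are extreme points: [0, 1, 2, 3, 4].

Per-facet area ½‖(b−a)×(c−a)‖:
  f1: (p1, p2, p0) → 80.5349
  f2: (p1, p3, p2) → 121.6029
  f3: (p4, p2, p0) → 72.1790
  f4: (p4, p3, p2) → 65.8429
  f5: (p4, p1, p0) → 37.1440
  f6: (p4, p1, p3) → 28.3352
Σ area = 405.639

Euler: V−E+F = 5−9+6 = 2.


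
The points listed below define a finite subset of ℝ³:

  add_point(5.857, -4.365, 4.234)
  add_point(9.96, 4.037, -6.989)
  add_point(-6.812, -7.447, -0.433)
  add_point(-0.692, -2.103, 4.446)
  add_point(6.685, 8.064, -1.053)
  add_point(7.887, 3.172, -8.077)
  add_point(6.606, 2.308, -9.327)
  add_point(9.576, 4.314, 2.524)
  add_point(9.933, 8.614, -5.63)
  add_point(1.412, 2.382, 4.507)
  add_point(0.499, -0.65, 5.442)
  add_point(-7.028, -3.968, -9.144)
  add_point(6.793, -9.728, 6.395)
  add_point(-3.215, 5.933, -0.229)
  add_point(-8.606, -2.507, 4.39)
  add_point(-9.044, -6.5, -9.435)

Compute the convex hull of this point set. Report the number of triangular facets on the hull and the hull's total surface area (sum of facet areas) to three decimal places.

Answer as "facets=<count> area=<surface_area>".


facets=22 area=965.227

13 of the 16 inputs are extreme points: [1, 2, 4, 6, 7, 8, 9, 10, 11, 12, 13, 14, 15].

Per-facet area ½‖(b−a)×(c−a)‖:
  f1: (p6, p12, p15) → 170.4205
  f2: (p6, p12, p1) → 43.1603
  f3: (p6, p8, p1) → 9.0581
  f4: (p2, p12, p15) → 54.2156
  f5: (p2, p14, p15) → 28.3551
  f6: (p2, p14, p12) → 54.8812
  f7: (p7, p12, p1) → 68.5457
  f8: (p7, p8, p1) → 21.6004
  f9: (p11, p6, p15) → 11.2060
  f10: (p11, p6, p8) → 43.1077
  f11: (p10, p14, p12) → 47.5210
  f12: (p10, p7, p12) → 59.4104
  f13: (p13, p11, p8) → 99.2064
  f14: (p13, p14, p15) → 78.1626
  f15: (p13, p11, p15) → 13.9493
  f16: (p4, p7, p8) → 16.1096
  f17: (p4, p13, p8) → 21.8318
  f18: (p9, p10, p7) → 12.0427
  f19: (p9, p4, p7) → 25.1557
  f20: (p9, p4, p13) → 34.0885
  f21: (p9, p10, p14) → 14.0124
  f22: (p9, p13, p14) → 39.1861
Σ area = 965.227

Check V−E+F: 13 − 33 + 22 = 2.


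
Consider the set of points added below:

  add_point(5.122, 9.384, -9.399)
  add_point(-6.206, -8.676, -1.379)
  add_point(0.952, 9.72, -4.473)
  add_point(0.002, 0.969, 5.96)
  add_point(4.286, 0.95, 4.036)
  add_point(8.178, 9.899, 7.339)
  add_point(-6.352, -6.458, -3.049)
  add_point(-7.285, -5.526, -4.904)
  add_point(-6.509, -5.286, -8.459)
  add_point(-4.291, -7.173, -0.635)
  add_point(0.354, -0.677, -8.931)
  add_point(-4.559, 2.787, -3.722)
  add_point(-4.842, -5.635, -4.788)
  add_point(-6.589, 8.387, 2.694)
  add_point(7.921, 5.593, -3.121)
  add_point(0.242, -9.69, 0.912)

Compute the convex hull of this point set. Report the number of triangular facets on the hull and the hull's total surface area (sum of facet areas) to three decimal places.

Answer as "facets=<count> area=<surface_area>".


Points on the hull: [0, 1, 2, 3, 5, 7, 8, 10, 13, 14, 15] (11 of 16).

Triangle areas on the boundary:
  f1: (p14, p15, p5) → 98.5868
  f2: (p14, p0, p5) → 36.6816
  f3: (p14, p10, p15) → 76.1833
  f4: (p14, p10, p0) → 41.4805
  f5: (p1, p13, p7) → 37.5987
  f6: (p3, p15, p5) → 51.5429
  f7: (p3, p13, p5) → 63.5299
  f8: (p3, p1, p15) → 40.7995
  f9: (p3, p1, p13) → 71.0494
  f10: (p2, p0, p5) → 42.4834
  f11: (p2, p13, p5) → 71.0650
  f12: (p2, p13, p0) → 7.0488
  f13: (p8, p10, p15) → 50.0225
  f14: (p8, p1, p15) → 24.9299
  f15: (p8, p1, p7) → 6.2781
  f16: (p8, p10, p0) → 23.5770
  f17: (p8, p13, p7) → 26.5194
  f18: (p8, p13, p0) → 135.6595
Σ area = 905.036

Euler characteristic 11−27+18 = 2 ✓

facets=18 area=905.036
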